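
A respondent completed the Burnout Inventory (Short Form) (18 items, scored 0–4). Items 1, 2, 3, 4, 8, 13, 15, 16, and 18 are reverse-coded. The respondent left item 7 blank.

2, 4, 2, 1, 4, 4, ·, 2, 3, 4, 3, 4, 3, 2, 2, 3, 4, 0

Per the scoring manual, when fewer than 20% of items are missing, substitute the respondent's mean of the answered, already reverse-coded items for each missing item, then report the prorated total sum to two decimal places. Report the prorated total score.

Reverse-coded (reversed = (0+4) − raw = 4 − raw):
  item 1: 4 − 2 = 2
  item 2: 4 − 4 = 0
  item 3: 4 − 2 = 2
  item 4: 4 − 1 = 3
  item 8: 4 − 2 = 2
  item 13: 4 − 3 = 1
  item 15: 4 − 2 = 2
  item 16: 4 − 3 = 1
  item 18: 4 − 0 = 4
Completed scored items (17 of 18): 2, 0, 2, 3, 4, 4, 2, 3, 4, 3, 4, 1, 2, 2, 1, 4, 4; sum = 45.
Person mean = 45 / 17 ≈ 2.6471
Prorated total = (45 / 17) × 18 = 47.65 (to 2 dp)

47.65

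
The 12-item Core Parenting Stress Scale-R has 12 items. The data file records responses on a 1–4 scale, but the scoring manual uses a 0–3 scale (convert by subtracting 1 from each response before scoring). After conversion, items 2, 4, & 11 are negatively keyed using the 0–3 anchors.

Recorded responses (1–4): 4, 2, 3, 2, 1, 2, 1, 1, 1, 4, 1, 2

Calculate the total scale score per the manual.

17

Convert to 0–3: 3, 1, 2, 1, 0, 1, 0, 0, 0, 3, 0, 1
Reverse-coded (reversed = (0+3) − raw = 3 − raw):
  item 2: 3 − 1 = 2
  item 4: 3 − 1 = 2
  item 11: 3 − 0 = 3
Scored: 3, 2, 2, 2, 0, 1, 0, 0, 0, 3, 3, 1
Total = 17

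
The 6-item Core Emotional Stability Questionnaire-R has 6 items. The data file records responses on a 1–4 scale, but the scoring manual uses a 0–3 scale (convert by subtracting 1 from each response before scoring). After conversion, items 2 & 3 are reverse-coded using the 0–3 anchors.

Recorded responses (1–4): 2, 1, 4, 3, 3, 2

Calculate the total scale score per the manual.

9

Convert to 0–3: 1, 0, 3, 2, 2, 1
Reverse-coded (reverse-coded value = 3 − response):
  item 2: 3 − 0 = 3
  item 3: 3 − 3 = 0
Scored: 1, 3, 0, 2, 2, 1
Total = 9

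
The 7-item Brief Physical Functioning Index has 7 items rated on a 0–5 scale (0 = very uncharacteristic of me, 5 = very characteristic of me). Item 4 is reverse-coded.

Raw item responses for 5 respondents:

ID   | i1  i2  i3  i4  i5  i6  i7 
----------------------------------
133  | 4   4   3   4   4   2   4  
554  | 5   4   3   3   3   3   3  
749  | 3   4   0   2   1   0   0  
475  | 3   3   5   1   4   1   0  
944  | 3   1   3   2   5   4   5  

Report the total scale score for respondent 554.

Respondent 554 raw: 5, 4, 3, 3, 3, 3, 3.
Reverse-coded (reverse-coded value = 5 − response):
  item 1: 5
  item 2: 4
  item 3: 3
  item 4: 5 − 3 = 2
  item 5: 3
  item 6: 3
  item 7: 3
Sum = 5 + 4 + 3 + 2 + 3 + 3 + 3 = 23

23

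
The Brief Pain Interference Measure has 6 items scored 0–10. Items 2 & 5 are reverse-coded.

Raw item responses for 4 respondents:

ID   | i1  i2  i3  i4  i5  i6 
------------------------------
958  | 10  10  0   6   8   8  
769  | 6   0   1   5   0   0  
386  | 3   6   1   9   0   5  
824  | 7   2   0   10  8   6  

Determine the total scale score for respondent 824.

Respondent 824 raw: 7, 2, 0, 10, 8, 6.
Reverse-coded (on a 0–10 scale, reversed = 10 − raw):
  item 1: 7
  item 2: 10 − 2 = 8
  item 3: 0
  item 4: 10
  item 5: 10 − 8 = 2
  item 6: 6
Sum = 7 + 8 + 0 + 10 + 2 + 6 = 33

33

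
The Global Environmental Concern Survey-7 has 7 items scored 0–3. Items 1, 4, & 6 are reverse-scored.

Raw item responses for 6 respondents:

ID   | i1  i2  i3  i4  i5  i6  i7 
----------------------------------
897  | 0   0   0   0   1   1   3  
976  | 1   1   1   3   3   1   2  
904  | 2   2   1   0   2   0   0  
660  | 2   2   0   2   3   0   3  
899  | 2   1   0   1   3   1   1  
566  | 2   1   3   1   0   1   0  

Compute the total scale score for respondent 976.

Respondent 976 raw: 1, 1, 1, 3, 3, 1, 2.
Reverse-coded (reverse-coded value = 3 − response):
  item 1: 3 − 1 = 2
  item 2: 1
  item 3: 1
  item 4: 3 − 3 = 0
  item 5: 3
  item 6: 3 − 1 = 2
  item 7: 2
Sum = 2 + 1 + 1 + 0 + 3 + 2 + 2 = 11

11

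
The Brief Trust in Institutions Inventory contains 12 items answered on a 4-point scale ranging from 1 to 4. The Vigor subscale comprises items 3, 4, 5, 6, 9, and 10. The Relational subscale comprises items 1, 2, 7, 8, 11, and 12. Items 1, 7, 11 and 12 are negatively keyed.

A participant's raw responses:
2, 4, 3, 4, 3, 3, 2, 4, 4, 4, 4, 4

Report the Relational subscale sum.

Relational items: 1, 2, 7, 8, 11, 12.
Of these, items 1, 7, 11, and 12 are negatively keyed; on a 1–4 scale, reversed = 5 − raw.
  item 1: 5 − 2 = 3
  item 2: 4
  item 7: 5 − 2 = 3
  item 8: 4
  item 11: 5 − 4 = 1
  item 12: 5 − 4 = 1
Sum = 3 + 4 + 3 + 4 + 1 + 1 = 16

16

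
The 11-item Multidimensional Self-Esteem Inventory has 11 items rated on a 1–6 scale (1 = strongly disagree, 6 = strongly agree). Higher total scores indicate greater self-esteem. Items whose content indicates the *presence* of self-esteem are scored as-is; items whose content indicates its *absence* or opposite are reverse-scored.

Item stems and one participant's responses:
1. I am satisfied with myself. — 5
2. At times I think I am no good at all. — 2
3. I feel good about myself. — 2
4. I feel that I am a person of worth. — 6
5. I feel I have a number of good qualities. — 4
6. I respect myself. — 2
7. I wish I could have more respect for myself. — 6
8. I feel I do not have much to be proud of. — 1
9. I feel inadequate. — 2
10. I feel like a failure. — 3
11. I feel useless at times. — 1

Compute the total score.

Items 2, 7, 8, 9, 10, 11 describe the absence/opposite of self-esteem → reverse-score.
on a 1–6 scale, reversed = 7 − raw.
  item 1: 5
  item 2: 7 − 2 = 5
  item 3: 2
  item 4: 6
  item 5: 4
  item 6: 2
  item 7: 7 − 6 = 1
  item 8: 7 − 1 = 6
  item 9: 7 − 2 = 5
  item 10: 7 − 3 = 4
  item 11: 7 − 1 = 6
Total = 5 + 5 + 2 + 6 + 4 + 2 + 1 + 6 + 5 + 4 + 6 = 46

46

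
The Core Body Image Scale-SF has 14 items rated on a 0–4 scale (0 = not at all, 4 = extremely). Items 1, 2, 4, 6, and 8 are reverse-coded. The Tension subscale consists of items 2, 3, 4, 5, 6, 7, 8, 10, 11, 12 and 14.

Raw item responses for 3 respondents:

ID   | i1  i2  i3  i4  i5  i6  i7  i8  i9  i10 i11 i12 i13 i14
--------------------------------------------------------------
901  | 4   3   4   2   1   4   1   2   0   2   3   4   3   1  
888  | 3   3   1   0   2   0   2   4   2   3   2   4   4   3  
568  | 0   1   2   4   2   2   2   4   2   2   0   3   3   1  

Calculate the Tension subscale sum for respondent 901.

Respondent 901 raw: 4, 3, 4, 2, 1, 4, 1, 2, 0, 2, 3, 4, 3, 1.
Tension items: 2, 3, 4, 5, 6, 7, 8, 10, 11, 12, 14.
Reverse-coded (reversed = (0+4) − raw = 4 − raw):
  item 2: 4 − 3 = 1
  item 3: 4
  item 4: 4 − 2 = 2
  item 5: 1
  item 6: 4 − 4 = 0
  item 7: 1
  item 8: 4 − 2 = 2
  item 10: 2
  item 11: 3
  item 12: 4
  item 14: 1
Sum = 1 + 4 + 2 + 1 + 0 + 1 + 2 + 2 + 3 + 4 + 1 = 21

21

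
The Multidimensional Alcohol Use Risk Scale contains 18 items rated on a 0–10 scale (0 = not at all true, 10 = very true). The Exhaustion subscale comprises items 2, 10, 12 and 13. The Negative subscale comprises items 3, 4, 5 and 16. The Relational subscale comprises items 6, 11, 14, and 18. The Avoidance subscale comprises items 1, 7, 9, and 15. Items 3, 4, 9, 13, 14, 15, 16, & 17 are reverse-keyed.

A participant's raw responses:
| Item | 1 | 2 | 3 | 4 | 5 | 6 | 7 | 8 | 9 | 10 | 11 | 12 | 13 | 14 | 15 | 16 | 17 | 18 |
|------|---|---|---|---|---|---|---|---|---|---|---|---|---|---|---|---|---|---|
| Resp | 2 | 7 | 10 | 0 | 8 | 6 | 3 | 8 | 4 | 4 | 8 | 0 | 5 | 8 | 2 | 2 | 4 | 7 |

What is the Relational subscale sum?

Relational items: 6, 11, 14, 18.
Of these, item 14 is reverse-keyed; reverse-coded value = 10 − response.
  item 6: 6
  item 11: 8
  item 14: 10 − 8 = 2
  item 18: 7
Sum = 6 + 8 + 2 + 7 = 23

23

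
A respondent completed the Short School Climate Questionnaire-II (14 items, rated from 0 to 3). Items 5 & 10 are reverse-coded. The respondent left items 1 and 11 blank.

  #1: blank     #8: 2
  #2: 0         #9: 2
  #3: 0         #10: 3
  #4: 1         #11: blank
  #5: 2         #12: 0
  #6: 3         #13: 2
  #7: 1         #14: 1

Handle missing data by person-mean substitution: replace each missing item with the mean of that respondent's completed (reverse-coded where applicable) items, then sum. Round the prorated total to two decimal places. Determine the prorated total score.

Reverse-coded (reverse-coded value = 3 − response):
  item 5: 3 − 2 = 1
  item 10: 3 − 3 = 0
Completed scored items (12 of 14): 0, 0, 1, 1, 3, 1, 2, 2, 0, 0, 2, 1; sum = 13.
Person mean = 13 / 12 ≈ 1.0833
Prorated total = (13 / 12) × 14 = 15.17 (to 2 dp)

15.17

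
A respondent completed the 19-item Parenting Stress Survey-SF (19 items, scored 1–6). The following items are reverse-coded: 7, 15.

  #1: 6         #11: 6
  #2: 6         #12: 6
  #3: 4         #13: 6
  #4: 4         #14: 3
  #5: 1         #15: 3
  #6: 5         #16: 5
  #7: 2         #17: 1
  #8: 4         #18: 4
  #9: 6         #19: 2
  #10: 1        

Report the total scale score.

79

Apply reverse scoring (reverse-coded value = 7 − response):
  item 7: 7 − 2 = 5
  item 15: 7 − 3 = 4
Scored responses: 6, 6, 4, 4, 1, 5, 5, 4, 6, 1, 6, 6, 6, 3, 4, 5, 1, 4, 2
Total = 6 + 6 + 4 + 4 + 1 + 5 + 5 + 4 + 6 + 1 + 6 + 6 + 6 + 3 + 4 + 5 + 1 + 4 + 2 = 79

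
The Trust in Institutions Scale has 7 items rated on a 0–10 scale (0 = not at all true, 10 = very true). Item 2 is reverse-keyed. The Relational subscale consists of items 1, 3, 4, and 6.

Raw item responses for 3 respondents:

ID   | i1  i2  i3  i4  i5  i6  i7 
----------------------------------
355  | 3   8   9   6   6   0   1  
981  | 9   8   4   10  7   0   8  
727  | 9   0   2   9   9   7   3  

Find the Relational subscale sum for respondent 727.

27

Respondent 727 raw: 9, 0, 2, 9, 9, 7, 3.
Relational items: 1, 3, 4, 6.
Reverse-coded (on a 0–10 scale, reversed = 10 − raw):
  item 1: 9
  item 3: 2
  item 4: 9
  item 6: 7
Sum = 9 + 2 + 9 + 7 = 27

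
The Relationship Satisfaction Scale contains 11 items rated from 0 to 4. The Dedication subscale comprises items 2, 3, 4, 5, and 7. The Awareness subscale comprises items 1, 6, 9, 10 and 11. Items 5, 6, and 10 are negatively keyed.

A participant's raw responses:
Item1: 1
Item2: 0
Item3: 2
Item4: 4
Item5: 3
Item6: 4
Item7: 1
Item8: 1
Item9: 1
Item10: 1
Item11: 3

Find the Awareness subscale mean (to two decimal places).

Awareness items: 1, 6, 9, 10, 11.
Of these, items 6 & 10 are negatively keyed; reverse-coded value = 4 − response.
  item 1: 1
  item 6: 4 − 4 = 0
  item 9: 1
  item 10: 4 − 1 = 3
  item 11: 3
Sum = 1 + 0 + 1 + 3 + 3 = 8
Mean = 8 / 5 = 1.60

1.60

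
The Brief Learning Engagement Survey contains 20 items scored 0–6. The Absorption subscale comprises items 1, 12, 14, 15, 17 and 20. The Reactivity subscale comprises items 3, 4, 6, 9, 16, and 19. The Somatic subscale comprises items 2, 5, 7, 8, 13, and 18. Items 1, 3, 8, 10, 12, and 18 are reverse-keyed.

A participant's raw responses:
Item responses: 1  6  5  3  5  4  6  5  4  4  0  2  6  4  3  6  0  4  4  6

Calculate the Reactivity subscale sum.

Reactivity items: 3, 4, 6, 9, 16, 19.
Of these, item 3 is reverse-keyed; reversed = (0+6) − raw = 6 − raw.
  item 3: 6 − 5 = 1
  item 4: 3
  item 6: 4
  item 9: 4
  item 16: 6
  item 19: 4
Sum = 1 + 3 + 4 + 4 + 6 + 4 = 22

22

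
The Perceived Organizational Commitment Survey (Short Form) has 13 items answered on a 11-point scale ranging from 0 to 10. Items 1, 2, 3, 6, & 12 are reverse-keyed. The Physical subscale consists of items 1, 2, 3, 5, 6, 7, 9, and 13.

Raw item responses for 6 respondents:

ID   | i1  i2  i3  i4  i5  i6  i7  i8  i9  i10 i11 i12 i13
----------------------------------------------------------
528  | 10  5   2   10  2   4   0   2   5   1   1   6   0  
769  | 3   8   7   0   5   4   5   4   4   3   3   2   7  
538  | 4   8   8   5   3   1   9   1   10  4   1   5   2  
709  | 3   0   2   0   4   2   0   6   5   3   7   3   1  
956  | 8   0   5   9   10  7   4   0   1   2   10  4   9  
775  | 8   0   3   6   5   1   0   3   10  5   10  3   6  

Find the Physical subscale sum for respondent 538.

43

Respondent 538 raw: 4, 8, 8, 5, 3, 1, 9, 1, 10, 4, 1, 5, 2.
Physical items: 1, 2, 3, 5, 6, 7, 9, 13.
Reverse-coded (reverse-coded value = 10 − response):
  item 1: 10 − 4 = 6
  item 2: 10 − 8 = 2
  item 3: 10 − 8 = 2
  item 5: 3
  item 6: 10 − 1 = 9
  item 7: 9
  item 9: 10
  item 13: 2
Sum = 6 + 2 + 2 + 3 + 9 + 9 + 10 + 2 = 43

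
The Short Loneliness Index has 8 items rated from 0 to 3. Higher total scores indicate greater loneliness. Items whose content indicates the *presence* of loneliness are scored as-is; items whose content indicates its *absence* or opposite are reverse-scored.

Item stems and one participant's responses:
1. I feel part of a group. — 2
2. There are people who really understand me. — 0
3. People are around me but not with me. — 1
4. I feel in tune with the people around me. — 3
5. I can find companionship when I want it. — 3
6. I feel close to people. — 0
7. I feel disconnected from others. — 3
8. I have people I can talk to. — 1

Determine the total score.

13

Items 1, 2, 4, 5, 6, 8 describe the absence/opposite of loneliness → reverse-score.
reverse-coded value = 3 − response.
  item 1: 3 − 2 = 1
  item 2: 3 − 0 = 3
  item 3: 1
  item 4: 3 − 3 = 0
  item 5: 3 − 3 = 0
  item 6: 3 − 0 = 3
  item 7: 3
  item 8: 3 − 1 = 2
Total = 1 + 3 + 1 + 0 + 0 + 3 + 3 + 2 = 13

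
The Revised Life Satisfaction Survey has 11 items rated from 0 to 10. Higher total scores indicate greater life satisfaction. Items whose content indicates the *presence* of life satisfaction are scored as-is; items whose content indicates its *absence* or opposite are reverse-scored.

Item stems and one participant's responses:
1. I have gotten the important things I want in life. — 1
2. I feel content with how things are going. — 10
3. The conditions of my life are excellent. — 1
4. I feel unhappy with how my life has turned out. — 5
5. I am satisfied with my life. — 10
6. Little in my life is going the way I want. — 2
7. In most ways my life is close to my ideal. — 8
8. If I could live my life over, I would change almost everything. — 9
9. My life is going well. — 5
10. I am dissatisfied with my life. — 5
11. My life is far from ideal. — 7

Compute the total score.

Items 4, 6, 8, 10, 11 describe the absence/opposite of life satisfaction → reverse-score.
reversed = (0+10) − raw = 10 − raw.
  item 1: 1
  item 2: 10
  item 3: 1
  item 4: 10 − 5 = 5
  item 5: 10
  item 6: 10 − 2 = 8
  item 7: 8
  item 8: 10 − 9 = 1
  item 9: 5
  item 10: 10 − 5 = 5
  item 11: 10 − 7 = 3
Total = 1 + 10 + 1 + 5 + 10 + 8 + 8 + 1 + 5 + 5 + 3 = 57

57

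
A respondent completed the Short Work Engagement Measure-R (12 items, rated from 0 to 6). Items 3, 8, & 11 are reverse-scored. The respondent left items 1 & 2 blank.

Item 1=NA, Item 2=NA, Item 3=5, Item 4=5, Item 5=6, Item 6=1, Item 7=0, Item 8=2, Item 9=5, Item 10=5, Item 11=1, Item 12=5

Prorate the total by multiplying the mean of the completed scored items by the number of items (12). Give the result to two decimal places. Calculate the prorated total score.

44.40

Reverse-coded (reversed = (0+6) − raw = 6 − raw):
  item 3: 6 − 5 = 1
  item 8: 6 − 2 = 4
  item 11: 6 − 1 = 5
Completed scored items (10 of 12): 1, 5, 6, 1, 0, 4, 5, 5, 5, 5; sum = 37.
Person mean = 37 / 10 ≈ 3.7000
Prorated total = (37 / 10) × 12 = 44.40 (to 2 dp)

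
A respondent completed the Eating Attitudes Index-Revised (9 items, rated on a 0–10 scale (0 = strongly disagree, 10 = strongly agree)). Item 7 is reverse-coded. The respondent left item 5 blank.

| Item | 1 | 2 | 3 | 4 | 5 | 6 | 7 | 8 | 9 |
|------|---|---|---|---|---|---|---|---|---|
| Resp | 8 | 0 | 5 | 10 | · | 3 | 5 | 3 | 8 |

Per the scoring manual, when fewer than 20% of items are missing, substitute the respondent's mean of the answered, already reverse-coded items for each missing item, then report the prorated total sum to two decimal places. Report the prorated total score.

Reverse-coded (on a 0–10 scale, reversed = 10 − raw):
  item 7: 10 − 5 = 5
Completed scored items (8 of 9): 8, 0, 5, 10, 3, 5, 3, 8; sum = 42.
Person mean = 42 / 8 ≈ 5.2500
Prorated total = (42 / 8) × 9 = 47.25 (to 2 dp)

47.25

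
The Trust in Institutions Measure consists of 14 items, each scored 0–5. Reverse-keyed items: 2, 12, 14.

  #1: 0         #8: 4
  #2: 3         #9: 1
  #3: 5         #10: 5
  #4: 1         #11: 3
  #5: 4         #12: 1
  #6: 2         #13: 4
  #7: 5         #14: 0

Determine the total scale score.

Reversing items 2, 12, & 14 with 5 − raw:
Total = 0 + (5−3) + 5 + 1 + 4 + 2 + 5 + 4 + 1 + 5 + 3 + (5−1) + 4 + (5−0)
      = 0 + 2 + 5 + 1 + 4 + 2 + 5 + 4 + 1 + 5 + 3 + 4 + 4 + 5 = 45

45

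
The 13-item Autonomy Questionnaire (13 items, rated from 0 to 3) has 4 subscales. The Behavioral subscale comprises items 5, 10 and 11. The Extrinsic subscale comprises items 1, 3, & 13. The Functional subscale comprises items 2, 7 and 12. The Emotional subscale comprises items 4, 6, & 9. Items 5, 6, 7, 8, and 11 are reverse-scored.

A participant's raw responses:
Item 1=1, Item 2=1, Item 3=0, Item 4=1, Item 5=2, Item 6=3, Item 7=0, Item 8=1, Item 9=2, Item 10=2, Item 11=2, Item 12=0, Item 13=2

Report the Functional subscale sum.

4

Functional items: 2, 7, 12.
Of these, item 7 is reverse-scored; reverse-coded value = 3 − response.
  item 2: 1
  item 7: 3 − 0 = 3
  item 12: 0
Sum = 1 + 3 + 0 = 4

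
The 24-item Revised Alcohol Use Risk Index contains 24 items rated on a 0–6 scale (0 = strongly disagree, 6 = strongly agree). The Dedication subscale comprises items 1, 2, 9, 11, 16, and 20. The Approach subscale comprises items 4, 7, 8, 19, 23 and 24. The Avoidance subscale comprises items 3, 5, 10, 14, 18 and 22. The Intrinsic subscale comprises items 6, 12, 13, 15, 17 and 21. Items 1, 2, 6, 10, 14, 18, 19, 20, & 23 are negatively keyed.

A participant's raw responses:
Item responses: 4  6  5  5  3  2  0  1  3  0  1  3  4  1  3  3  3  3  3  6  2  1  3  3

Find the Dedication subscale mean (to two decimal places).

1.50

Dedication items: 1, 2, 9, 11, 16, 20.
Of these, items 1, 2, & 20 are negatively keyed; on a 0–6 scale, reversed = 6 − raw.
  item 1: 6 − 4 = 2
  item 2: 6 − 6 = 0
  item 9: 3
  item 11: 1
  item 16: 3
  item 20: 6 − 6 = 0
Sum = 2 + 0 + 3 + 1 + 3 + 0 = 9
Mean = 9 / 6 = 1.50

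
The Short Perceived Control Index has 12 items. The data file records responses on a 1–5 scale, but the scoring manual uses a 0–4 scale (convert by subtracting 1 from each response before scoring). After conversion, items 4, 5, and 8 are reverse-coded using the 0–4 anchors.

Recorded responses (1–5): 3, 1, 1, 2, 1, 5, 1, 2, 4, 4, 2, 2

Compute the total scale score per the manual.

Convert to 0–4: 2, 0, 0, 1, 0, 4, 0, 1, 3, 3, 1, 1
Reverse-coded (reverse-coded value = 4 − response):
  item 4: 4 − 1 = 3
  item 5: 4 − 0 = 4
  item 8: 4 − 1 = 3
Scored: 2, 0, 0, 3, 4, 4, 0, 3, 3, 3, 1, 1
Total = 24

24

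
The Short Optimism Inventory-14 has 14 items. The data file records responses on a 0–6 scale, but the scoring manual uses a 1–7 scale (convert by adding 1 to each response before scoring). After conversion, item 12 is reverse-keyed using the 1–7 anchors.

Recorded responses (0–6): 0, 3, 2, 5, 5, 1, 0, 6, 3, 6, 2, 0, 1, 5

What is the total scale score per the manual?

Convert to 1–7: 1, 4, 3, 6, 6, 2, 1, 7, 4, 7, 3, 1, 2, 6
Reverse-coded (on a 1–7 scale, reversed = 8 − raw):
  item 12: 8 − 1 = 7
Scored: 1, 4, 3, 6, 6, 2, 1, 7, 4, 7, 3, 7, 2, 6
Total = 59

59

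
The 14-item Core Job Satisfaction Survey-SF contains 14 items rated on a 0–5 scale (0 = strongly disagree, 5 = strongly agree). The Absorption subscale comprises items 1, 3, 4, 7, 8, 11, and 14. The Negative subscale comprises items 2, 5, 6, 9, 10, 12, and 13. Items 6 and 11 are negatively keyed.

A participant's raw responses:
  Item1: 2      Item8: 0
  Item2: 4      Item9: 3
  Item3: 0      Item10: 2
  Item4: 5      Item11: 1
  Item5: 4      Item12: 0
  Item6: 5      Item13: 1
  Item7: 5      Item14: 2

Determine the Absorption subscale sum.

Absorption items: 1, 3, 4, 7, 8, 11, 14.
Of these, item 11 is negatively keyed; on a 0–5 scale, reversed = 5 − raw.
  item 1: 2
  item 3: 0
  item 4: 5
  item 7: 5
  item 8: 0
  item 11: 5 − 1 = 4
  item 14: 2
Sum = 2 + 0 + 5 + 5 + 0 + 4 + 2 = 18

18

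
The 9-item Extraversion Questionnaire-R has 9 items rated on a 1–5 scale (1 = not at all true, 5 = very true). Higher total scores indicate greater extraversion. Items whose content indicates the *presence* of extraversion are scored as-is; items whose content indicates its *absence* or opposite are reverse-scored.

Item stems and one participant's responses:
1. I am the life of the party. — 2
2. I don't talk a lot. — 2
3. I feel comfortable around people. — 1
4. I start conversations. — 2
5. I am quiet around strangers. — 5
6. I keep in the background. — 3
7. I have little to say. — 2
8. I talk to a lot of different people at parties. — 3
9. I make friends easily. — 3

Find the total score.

23

Items 2, 5, 6, 7 describe the absence/opposite of extraversion → reverse-score.
on a 1–5 scale, reversed = 6 − raw.
  item 1: 2
  item 2: 6 − 2 = 4
  item 3: 1
  item 4: 2
  item 5: 6 − 5 = 1
  item 6: 6 − 3 = 3
  item 7: 6 − 2 = 4
  item 8: 3
  item 9: 3
Total = 2 + 4 + 1 + 2 + 1 + 3 + 4 + 3 + 3 = 23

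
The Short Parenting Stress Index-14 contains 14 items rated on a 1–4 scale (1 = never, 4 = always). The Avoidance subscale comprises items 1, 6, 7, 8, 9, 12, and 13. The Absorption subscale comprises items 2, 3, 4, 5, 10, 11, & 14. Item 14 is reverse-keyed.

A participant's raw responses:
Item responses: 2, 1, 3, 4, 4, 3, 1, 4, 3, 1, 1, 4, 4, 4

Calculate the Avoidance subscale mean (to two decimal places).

Avoidance items: 1, 6, 7, 8, 9, 12, 13.
  item 1: 2
  item 6: 3
  item 7: 1
  item 8: 4
  item 9: 3
  item 12: 4
  item 13: 4
Sum = 2 + 3 + 1 + 4 + 3 + 4 + 4 = 21
Mean = 21 / 7 = 3.00

3.00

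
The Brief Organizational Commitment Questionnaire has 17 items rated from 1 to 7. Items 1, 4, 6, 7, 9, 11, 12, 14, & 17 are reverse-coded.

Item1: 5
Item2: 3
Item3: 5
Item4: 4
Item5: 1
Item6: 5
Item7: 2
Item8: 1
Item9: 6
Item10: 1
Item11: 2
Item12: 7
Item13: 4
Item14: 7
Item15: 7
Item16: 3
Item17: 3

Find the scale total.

56

Reverse-coded items (on a 1–7 scale, reversed = 8 − raw):
  item 1: 8 − 5 = 3
  item 4: 8 − 4 = 4
  item 6: 8 − 5 = 3
  item 7: 8 − 2 = 6
  item 9: 8 − 6 = 2
  item 11: 8 − 2 = 6
  item 12: 8 − 7 = 1
  item 14: 8 − 7 = 1
  item 17: 8 − 3 = 5
Scored items: 3, 3, 5, 4, 1, 3, 6, 1, 2, 1, 6, 1, 4, 1, 7, 3, 5
Total = 3 + 3 + 5 + 4 + 1 + 3 + 6 + 1 + 2 + 1 + 6 + 1 + 4 + 1 + 7 + 3 + 5 = 56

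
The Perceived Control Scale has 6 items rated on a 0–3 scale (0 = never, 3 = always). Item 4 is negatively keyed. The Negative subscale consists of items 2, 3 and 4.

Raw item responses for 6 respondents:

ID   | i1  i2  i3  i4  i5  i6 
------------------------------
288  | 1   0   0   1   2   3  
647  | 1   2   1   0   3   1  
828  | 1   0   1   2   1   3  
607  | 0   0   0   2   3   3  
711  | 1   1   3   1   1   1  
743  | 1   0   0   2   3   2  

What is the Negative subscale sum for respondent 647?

6

Respondent 647 raw: 1, 2, 1, 0, 3, 1.
Negative items: 2, 3, 4.
Reverse-coded (on a 0–3 scale, reversed = 3 − raw):
  item 2: 2
  item 3: 1
  item 4: 3 − 0 = 3
Sum = 2 + 1 + 3 = 6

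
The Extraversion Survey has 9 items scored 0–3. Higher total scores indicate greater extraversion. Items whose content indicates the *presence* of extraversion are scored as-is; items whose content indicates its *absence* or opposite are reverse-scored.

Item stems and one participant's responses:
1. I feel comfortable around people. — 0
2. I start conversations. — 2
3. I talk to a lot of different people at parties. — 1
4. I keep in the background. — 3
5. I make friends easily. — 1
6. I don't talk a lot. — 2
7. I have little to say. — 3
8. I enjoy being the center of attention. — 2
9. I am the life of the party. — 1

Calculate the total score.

8

Items 4, 6, 7 describe the absence/opposite of extraversion → reverse-score.
reverse-coded value = 3 − response.
  item 1: 0
  item 2: 2
  item 3: 1
  item 4: 3 − 3 = 0
  item 5: 1
  item 6: 3 − 2 = 1
  item 7: 3 − 3 = 0
  item 8: 2
  item 9: 1
Total = 0 + 2 + 1 + 0 + 1 + 1 + 0 + 2 + 1 = 8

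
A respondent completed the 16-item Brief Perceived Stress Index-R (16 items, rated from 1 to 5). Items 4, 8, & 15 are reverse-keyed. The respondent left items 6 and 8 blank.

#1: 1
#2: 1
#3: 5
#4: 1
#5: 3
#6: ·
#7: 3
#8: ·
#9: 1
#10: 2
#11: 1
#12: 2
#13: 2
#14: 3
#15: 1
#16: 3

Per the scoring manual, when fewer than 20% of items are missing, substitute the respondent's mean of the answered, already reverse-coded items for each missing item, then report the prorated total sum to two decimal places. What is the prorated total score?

Reverse-coded (on a 1–5 scale, reversed = 6 − raw):
  item 4: 6 − 1 = 5
  item 15: 6 − 1 = 5
Completed scored items (14 of 16): 1, 1, 5, 5, 3, 3, 1, 2, 1, 2, 2, 3, 5, 3; sum = 37.
Person mean = 37 / 14 ≈ 2.6429
Prorated total = (37 / 14) × 16 = 42.29 (to 2 dp)

42.29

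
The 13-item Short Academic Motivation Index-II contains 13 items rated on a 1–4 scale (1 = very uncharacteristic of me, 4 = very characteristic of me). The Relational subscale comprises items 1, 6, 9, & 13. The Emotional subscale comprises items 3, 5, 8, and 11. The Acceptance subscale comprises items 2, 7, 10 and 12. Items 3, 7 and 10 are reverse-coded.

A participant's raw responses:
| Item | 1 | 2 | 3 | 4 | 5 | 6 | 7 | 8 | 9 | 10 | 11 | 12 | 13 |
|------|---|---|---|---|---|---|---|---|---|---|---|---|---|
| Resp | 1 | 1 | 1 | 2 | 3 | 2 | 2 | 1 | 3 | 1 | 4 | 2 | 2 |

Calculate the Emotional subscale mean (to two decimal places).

3.00

Emotional items: 3, 5, 8, 11.
Of these, item 3 is reverse-coded; reverse-coded value = 5 − response.
  item 3: 5 − 1 = 4
  item 5: 3
  item 8: 1
  item 11: 4
Sum = 4 + 3 + 1 + 4 = 12
Mean = 12 / 4 = 3.00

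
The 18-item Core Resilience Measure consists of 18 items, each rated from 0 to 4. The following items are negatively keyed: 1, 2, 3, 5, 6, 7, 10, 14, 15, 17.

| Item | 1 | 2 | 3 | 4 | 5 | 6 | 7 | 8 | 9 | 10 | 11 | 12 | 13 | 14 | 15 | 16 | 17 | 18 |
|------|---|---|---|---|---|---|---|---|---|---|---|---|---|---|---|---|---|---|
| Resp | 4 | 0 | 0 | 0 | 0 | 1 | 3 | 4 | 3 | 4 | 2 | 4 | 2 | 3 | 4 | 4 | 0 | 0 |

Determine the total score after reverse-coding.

40

Reversing items 1, 2, 3, 5, 6, 7, 10, 14, 15, & 17 with 4 − raw:
Total = (4−4) + (4−0) + (4−0) + 0 + (4−0) + (4−1) + (4−3) + 4 + 3 + (4−4) + 2 + 4 + 2 + (4−3) + (4−4) + 4 + (4−0) + 0
      = 0 + 4 + 4 + 0 + 4 + 3 + 1 + 4 + 3 + 0 + 2 + 4 + 2 + 1 + 0 + 4 + 4 + 0 = 40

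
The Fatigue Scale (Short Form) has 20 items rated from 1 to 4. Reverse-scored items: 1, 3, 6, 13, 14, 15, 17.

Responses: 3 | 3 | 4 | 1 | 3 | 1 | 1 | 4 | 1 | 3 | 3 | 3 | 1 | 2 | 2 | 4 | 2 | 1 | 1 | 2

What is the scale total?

50

Reversing items 1, 3, 6, 13, 14, 15, and 17 with 5 − raw:
Total = (5−3) + 3 + (5−4) + 1 + 3 + (5−1) + 1 + 4 + 1 + 3 + 3 + 3 + (5−1) + (5−2) + (5−2) + 4 + (5−2) + 1 + 1 + 2
      = 2 + 3 + 1 + 1 + 3 + 4 + 1 + 4 + 1 + 3 + 3 + 3 + 4 + 3 + 3 + 4 + 3 + 1 + 1 + 2 = 50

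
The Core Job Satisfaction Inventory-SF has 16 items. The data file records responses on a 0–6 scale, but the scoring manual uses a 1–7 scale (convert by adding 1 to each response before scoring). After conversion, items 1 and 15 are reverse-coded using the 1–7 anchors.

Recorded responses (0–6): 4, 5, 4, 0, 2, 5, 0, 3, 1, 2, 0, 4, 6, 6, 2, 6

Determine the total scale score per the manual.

66

Convert to 1–7: 5, 6, 5, 1, 3, 6, 1, 4, 2, 3, 1, 5, 7, 7, 3, 7
Reverse-coded (on a 1–7 scale, reversed = 8 − raw):
  item 1: 8 − 5 = 3
  item 15: 8 − 3 = 5
Scored: 3, 6, 5, 1, 3, 6, 1, 4, 2, 3, 1, 5, 7, 7, 5, 7
Total = 66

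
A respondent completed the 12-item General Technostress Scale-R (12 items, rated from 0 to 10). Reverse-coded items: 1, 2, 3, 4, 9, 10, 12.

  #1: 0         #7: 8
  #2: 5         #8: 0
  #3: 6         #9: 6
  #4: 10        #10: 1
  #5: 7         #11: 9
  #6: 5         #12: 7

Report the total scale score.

Apply reverse scoring (reversed = (0+10) − raw = 10 − raw):
  item 1: 10 − 0 = 10
  item 2: 10 − 5 = 5
  item 3: 10 − 6 = 4
  item 4: 10 − 10 = 0
  item 9: 10 − 6 = 4
  item 10: 10 − 1 = 9
  item 12: 10 − 7 = 3
After reverse-coding: 10, 5, 4, 0, 7, 5, 8, 0, 4, 9, 9, 3
Total = 10 + 5 + 4 + 0 + 7 + 5 + 8 + 0 + 4 + 9 + 9 + 3 = 64

64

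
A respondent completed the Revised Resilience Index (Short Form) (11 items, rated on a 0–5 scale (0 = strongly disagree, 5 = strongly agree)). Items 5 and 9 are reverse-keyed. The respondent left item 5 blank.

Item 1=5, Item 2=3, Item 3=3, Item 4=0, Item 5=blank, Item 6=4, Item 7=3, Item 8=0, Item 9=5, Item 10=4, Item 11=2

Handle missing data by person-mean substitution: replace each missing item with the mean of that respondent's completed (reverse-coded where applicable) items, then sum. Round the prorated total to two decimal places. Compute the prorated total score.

26.40

Reverse-coded (reversed = (0+5) − raw = 5 − raw):
  item 9: 5 − 5 = 0
Completed scored items (10 of 11): 5, 3, 3, 0, 4, 3, 0, 0, 4, 2; sum = 24.
Person mean = 24 / 10 ≈ 2.4000
Prorated total = (24 / 10) × 11 = 26.40 (to 2 dp)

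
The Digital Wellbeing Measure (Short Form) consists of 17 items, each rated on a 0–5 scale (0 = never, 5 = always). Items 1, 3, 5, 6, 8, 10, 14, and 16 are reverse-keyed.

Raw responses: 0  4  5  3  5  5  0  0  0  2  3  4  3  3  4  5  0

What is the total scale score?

36

Apply reverse scoring (reverse-coded value = 5 − response):
  item 1: 5 − 0 = 5
  item 3: 5 − 5 = 0
  item 5: 5 − 5 = 0
  item 6: 5 − 5 = 0
  item 8: 5 − 0 = 5
  item 10: 5 − 2 = 3
  item 14: 5 − 3 = 2
  item 16: 5 − 5 = 0
After reverse-coding: 5, 4, 0, 3, 0, 0, 0, 5, 0, 3, 3, 4, 3, 2, 4, 0, 0
Total = 5 + 4 + 0 + 3 + 0 + 0 + 0 + 5 + 0 + 3 + 3 + 4 + 3 + 2 + 4 + 0 + 0 = 36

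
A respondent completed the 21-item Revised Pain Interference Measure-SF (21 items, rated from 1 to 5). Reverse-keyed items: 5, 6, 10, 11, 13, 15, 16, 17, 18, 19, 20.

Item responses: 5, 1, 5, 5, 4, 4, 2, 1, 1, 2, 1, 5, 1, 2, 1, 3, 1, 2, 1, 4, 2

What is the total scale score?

71

Reversing items 5, 6, 10, 11, 13, 15, 16, 17, 18, 19, and 20 with 6 − raw:
Total = 5 + 1 + 5 + 5 + (6−4) + (6−4) + 2 + 1 + 1 + (6−2) + (6−1) + 5 + (6−1) + 2 + (6−1) + (6−3) + (6−1) + (6−2) + (6−1) + (6−4) + 2
      = 5 + 1 + 5 + 5 + 2 + 2 + 2 + 1 + 1 + 4 + 5 + 5 + 5 + 2 + 5 + 3 + 5 + 4 + 5 + 2 + 2 = 71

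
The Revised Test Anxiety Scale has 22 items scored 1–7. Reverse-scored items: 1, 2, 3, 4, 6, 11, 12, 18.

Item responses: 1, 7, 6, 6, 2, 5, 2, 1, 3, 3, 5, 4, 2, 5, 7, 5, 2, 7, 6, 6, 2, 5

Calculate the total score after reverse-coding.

Apply reverse scoring (reversed = (1+7) − raw = 8 − raw):
  item 1: 8 − 1 = 7
  item 2: 8 − 7 = 1
  item 3: 8 − 6 = 2
  item 4: 8 − 6 = 2
  item 6: 8 − 5 = 3
  item 11: 8 − 5 = 3
  item 12: 8 − 4 = 4
  item 18: 8 − 7 = 1
After reverse-coding: 7, 1, 2, 2, 2, 3, 2, 1, 3, 3, 3, 4, 2, 5, 7, 5, 2, 1, 6, 6, 2, 5
Total = 7 + 1 + 2 + 2 + 2 + 3 + 2 + 1 + 3 + 3 + 3 + 4 + 2 + 5 + 7 + 5 + 2 + 1 + 6 + 6 + 2 + 5 = 74

74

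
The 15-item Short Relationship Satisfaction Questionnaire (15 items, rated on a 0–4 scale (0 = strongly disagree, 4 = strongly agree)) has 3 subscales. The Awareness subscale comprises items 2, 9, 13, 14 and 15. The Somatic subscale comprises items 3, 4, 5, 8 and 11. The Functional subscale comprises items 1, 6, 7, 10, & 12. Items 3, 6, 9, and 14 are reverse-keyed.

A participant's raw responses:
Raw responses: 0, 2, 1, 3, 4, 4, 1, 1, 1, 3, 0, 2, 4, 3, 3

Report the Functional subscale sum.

Functional items: 1, 6, 7, 10, 12.
Of these, item 6 is reverse-keyed; reverse-coded value = 4 − response.
  item 1: 0
  item 6: 4 − 4 = 0
  item 7: 1
  item 10: 3
  item 12: 2
Sum = 0 + 0 + 1 + 3 + 2 = 6

6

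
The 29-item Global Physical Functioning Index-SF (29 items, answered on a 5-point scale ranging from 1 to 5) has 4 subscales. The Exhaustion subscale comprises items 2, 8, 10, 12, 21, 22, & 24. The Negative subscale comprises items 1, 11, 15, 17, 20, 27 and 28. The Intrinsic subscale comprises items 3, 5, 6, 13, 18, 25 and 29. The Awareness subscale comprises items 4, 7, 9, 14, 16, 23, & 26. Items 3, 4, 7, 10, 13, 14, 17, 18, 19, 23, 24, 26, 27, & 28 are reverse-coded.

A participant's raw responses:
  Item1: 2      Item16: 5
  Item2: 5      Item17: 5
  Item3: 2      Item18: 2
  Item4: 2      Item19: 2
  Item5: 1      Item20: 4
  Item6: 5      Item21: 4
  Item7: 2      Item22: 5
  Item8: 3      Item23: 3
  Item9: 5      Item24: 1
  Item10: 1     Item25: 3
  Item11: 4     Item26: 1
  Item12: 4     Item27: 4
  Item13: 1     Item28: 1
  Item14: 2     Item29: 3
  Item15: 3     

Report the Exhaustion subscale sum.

31

Exhaustion items: 2, 8, 10, 12, 21, 22, 24.
Of these, items 10 & 24 are reverse-coded; reverse-coded value = 6 − response.
  item 2: 5
  item 8: 3
  item 10: 6 − 1 = 5
  item 12: 4
  item 21: 4
  item 22: 5
  item 24: 6 − 1 = 5
Sum = 5 + 3 + 5 + 4 + 4 + 5 + 5 = 31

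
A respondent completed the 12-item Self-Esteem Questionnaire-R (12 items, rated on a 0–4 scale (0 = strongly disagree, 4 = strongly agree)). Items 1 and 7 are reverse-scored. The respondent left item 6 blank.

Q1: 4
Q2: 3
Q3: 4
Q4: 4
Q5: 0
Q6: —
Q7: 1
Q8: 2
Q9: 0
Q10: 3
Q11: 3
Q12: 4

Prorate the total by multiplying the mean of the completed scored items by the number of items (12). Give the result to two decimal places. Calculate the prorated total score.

28.36

Reverse-coded (reversed = (0+4) − raw = 4 − raw):
  item 1: 4 − 4 = 0
  item 7: 4 − 1 = 3
Completed scored items (11 of 12): 0, 3, 4, 4, 0, 3, 2, 0, 3, 3, 4; sum = 26.
Person mean = 26 / 11 ≈ 2.3636
Prorated total = (26 / 11) × 12 = 28.36 (to 2 dp)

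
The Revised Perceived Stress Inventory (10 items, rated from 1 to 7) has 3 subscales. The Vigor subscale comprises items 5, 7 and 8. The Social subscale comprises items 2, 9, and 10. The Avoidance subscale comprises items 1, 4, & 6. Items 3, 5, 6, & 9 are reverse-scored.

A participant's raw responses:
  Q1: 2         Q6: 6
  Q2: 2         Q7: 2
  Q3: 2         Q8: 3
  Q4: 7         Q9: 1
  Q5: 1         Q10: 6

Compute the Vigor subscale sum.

12

Vigor items: 5, 7, 8.
Of these, item 5 is reverse-scored; reverse-coded value = 8 − response.
  item 5: 8 − 1 = 7
  item 7: 2
  item 8: 3
Sum = 7 + 2 + 3 = 12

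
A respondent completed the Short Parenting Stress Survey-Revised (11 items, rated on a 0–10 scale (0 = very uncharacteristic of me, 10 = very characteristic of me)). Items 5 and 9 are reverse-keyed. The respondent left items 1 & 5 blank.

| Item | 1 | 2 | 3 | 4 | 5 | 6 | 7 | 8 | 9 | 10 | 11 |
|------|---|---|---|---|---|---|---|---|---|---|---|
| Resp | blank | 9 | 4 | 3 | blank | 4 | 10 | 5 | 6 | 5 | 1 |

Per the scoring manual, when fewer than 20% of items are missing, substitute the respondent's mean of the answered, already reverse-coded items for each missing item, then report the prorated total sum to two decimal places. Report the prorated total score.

55.00

Reverse-coded (reverse-coded value = 10 − response):
  item 9: 10 − 6 = 4
Completed scored items (9 of 11): 9, 4, 3, 4, 10, 5, 4, 5, 1; sum = 45.
Person mean = 45 / 9 ≈ 5.0000
Prorated total = (45 / 9) × 11 = 55.00 (to 2 dp)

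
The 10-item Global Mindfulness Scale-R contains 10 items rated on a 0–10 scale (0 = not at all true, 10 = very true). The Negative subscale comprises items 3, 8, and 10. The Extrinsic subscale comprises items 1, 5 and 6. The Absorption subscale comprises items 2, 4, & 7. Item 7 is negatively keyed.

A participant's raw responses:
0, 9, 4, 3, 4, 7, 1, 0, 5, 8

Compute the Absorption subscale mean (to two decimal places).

7.00

Absorption items: 2, 4, 7.
Of these, item 7 is negatively keyed; on a 0–10 scale, reversed = 10 − raw.
  item 2: 9
  item 4: 3
  item 7: 10 − 1 = 9
Sum = 9 + 3 + 9 = 21
Mean = 21 / 3 = 7.00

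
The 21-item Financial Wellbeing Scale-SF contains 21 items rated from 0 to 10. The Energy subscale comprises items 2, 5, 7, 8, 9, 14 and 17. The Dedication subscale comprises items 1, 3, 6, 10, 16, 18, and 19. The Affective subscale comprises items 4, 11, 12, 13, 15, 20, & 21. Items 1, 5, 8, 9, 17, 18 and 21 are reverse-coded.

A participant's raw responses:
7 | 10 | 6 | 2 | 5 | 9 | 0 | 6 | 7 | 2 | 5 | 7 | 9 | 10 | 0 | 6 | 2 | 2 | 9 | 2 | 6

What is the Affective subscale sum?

29

Affective items: 4, 11, 12, 13, 15, 20, 21.
Of these, item 21 is reverse-coded; reverse-coded value = 10 − response.
  item 4: 2
  item 11: 5
  item 12: 7
  item 13: 9
  item 15: 0
  item 20: 2
  item 21: 10 − 6 = 4
Sum = 2 + 5 + 7 + 9 + 0 + 2 + 4 = 29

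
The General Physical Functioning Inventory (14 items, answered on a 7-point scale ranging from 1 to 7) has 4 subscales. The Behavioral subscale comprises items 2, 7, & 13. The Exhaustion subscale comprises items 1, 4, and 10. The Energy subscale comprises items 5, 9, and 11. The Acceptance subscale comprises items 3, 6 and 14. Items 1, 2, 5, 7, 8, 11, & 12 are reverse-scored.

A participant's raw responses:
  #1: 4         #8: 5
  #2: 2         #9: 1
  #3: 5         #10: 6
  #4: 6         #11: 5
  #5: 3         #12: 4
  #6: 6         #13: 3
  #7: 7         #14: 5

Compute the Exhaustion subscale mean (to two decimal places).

Exhaustion items: 1, 4, 10.
Of these, item 1 is reverse-scored; reverse-coded value = 8 − response.
  item 1: 8 − 4 = 4
  item 4: 6
  item 10: 6
Sum = 4 + 6 + 6 = 16
Mean = 16 / 3 = 5.33

5.33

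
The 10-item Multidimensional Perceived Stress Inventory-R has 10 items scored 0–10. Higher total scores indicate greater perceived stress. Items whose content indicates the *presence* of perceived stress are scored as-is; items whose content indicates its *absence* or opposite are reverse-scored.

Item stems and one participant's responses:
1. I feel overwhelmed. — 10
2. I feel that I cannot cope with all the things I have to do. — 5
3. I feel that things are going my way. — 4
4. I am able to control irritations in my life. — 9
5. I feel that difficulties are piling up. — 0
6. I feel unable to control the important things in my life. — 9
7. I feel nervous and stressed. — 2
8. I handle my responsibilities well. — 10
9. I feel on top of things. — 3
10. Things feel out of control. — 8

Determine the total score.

48

Items 3, 4, 8, 9 describe the absence/opposite of perceived stress → reverse-score.
reverse-coded value = 10 − response.
  item 1: 10
  item 2: 5
  item 3: 10 − 4 = 6
  item 4: 10 − 9 = 1
  item 5: 0
  item 6: 9
  item 7: 2
  item 8: 10 − 10 = 0
  item 9: 10 − 3 = 7
  item 10: 8
Total = 10 + 5 + 6 + 1 + 0 + 9 + 2 + 0 + 7 + 8 = 48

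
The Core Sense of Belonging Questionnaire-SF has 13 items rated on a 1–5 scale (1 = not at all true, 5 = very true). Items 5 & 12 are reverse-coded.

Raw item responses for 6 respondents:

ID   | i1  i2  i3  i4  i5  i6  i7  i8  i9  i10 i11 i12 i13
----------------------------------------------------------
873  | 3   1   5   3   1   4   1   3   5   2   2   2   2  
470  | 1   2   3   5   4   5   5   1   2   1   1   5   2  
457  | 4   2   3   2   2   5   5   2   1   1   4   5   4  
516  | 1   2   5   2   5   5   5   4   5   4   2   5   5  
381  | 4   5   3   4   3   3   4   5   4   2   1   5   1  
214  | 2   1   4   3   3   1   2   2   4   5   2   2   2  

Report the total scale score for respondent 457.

Respondent 457 raw: 4, 2, 3, 2, 2, 5, 5, 2, 1, 1, 4, 5, 4.
Reverse-coded (on a 1–5 scale, reversed = 6 − raw):
  item 1: 4
  item 2: 2
  item 3: 3
  item 4: 2
  item 5: 6 − 2 = 4
  item 6: 5
  item 7: 5
  item 8: 2
  item 9: 1
  item 10: 1
  item 11: 4
  item 12: 6 − 5 = 1
  item 13: 4
Sum = 4 + 2 + 3 + 2 + 4 + 5 + 5 + 2 + 1 + 1 + 4 + 1 + 4 = 38

38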